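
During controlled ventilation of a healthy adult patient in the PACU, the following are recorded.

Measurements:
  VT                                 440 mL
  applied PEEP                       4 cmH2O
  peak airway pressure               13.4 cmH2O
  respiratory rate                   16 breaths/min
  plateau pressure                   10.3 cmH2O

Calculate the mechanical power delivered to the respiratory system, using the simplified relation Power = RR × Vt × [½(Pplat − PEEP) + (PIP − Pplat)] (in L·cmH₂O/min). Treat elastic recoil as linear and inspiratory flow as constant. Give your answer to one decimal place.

Per-breath work = Vt × [½(Pplat−PEEP) + (PIP−Pplat)] = 0.440 × [0.5×6.3 + 3.1] = 0.440 × 6.25 = 2.75 L·cmH2O.
Power = 16 × 2.75 = 44.0 L·cmH2O/min.

44.0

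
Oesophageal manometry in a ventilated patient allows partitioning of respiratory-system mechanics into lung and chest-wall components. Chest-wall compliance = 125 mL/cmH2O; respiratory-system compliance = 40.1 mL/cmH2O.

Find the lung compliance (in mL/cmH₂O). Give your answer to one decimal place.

1/CL = 1/Crs − 1/Ccw.
1/CL = 1/40.1 − 1/125 = 0.01694.
CL = 59.032 mL/cmH2O.

59.0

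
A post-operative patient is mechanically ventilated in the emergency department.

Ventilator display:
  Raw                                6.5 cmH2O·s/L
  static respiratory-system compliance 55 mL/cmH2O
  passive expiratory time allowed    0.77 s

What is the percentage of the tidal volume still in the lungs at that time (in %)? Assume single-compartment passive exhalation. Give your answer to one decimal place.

11.6

τ = R × C = 6.5 × 55 mL/cmH2O = 6.5 × 0.055 L/cmH2O = 0.3575 s.
Passive exhalation: V(t)/V₀ = e^(−t/τ) = e^(−0.77/0.3575) = 0.116.
Fraction remaining = 0.116 → 11.6%.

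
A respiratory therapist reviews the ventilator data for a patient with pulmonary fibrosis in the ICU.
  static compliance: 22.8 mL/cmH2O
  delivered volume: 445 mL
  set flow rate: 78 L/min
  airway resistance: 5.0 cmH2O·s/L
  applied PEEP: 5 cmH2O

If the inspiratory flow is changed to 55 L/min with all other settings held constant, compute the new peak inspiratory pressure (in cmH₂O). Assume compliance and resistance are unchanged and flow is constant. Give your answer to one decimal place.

Flow: 78 L/min ÷ 60 = 1.3 L/s.
New flow: 55 L/min ÷ 60 = 0.9167 L/s.
PIP = Vt/C + R·V̇ + PEEP (constant-flow equation of motion).
Only the resistive term changes: ΔPIP = R × ΔV̇ = 5.0 × (0.9167 − 1.3) = 5.0 × -0.3833 = -1.917 cmH2O.
Original PIP = 445/22.8 + 5.0×1.3 + 5 = 31.018 cmH2O; new PIP = 31.018 + (-1.917) = 29.101 cmH2O.

29.1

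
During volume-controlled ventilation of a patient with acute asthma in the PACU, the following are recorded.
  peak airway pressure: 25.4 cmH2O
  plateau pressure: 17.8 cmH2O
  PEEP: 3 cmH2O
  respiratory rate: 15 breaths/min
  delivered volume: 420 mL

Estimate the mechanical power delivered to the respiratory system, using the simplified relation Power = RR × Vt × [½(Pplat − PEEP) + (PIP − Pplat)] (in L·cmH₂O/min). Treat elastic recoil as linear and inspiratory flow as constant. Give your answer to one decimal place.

Per-breath work = Vt × [½(Pplat−PEEP) + (PIP−Pplat)] = 0.420 × [0.5×14.8 + 7.6] = 0.420 × 15.0 = 6.3 L·cmH2O.
Power = 15 × 6.3 = 94.5 L·cmH2O/min.

94.5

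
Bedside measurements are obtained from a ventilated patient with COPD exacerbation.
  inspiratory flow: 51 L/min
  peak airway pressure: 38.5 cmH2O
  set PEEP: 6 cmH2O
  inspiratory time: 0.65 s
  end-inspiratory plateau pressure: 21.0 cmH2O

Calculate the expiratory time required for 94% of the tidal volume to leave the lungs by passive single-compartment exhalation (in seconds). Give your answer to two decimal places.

Flow: 51 L/min ÷ 60 = 0.85 L/s.
Vt = flow × Ti = 0.85 L/s × 0.65 s × 1000 mL/L = 552.5 mL.
R = (PIP − Pplat)/V̇ = (38.5 − 21.0) / 0.85 = 17.5/0.85 = 20.588 cmH2O·s/L.
C = Vt/(Pplat − PEEP) = 552.5 / (21.0 − 6) = 552.5/15.0 = 36.833 mL/cmH2O.
τ = R × C = 20.588 × 0.03683 L/cmH2O = 0.7583 s.
t = −τ·ln(1 − 0.94) = −0.7583·ln(0.06) = 2.133 s.

2.13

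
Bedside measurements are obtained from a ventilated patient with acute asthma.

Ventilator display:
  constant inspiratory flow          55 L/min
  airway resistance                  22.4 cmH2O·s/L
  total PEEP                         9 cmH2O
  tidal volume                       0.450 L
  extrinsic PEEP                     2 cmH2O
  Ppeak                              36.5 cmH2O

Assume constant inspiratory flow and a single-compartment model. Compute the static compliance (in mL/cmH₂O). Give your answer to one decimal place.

64.6

Flow: 55 L/min ÷ 60 = 0.9167 L/s.
Total PEEP = 9 cmH2O (set 2 + intrinsic 7); this is the baseline alveolar pressure.
Equation of motion (constant flow): PIP = Vt/C + R·V̇ + PEEP.
Vt/C = PIP − R·V̇ − PEEP = 36.5 − 22.4×0.9167 − 9 = 36.5 − 20.534 − 9 = 6.966 cmH2O.
C = Vt / 6.966 = 450 / 6.966 = 64.599 mL/cmH2O.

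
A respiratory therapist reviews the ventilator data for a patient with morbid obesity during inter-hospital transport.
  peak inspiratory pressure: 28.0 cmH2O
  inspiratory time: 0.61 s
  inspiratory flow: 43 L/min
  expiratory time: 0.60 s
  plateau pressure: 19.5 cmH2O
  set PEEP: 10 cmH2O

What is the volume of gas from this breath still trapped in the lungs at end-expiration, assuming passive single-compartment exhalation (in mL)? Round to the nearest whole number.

Flow: 43 L/min ÷ 60 = 0.7167 L/s.
Vt = flow × Ti = 0.7167 L/s × 0.61 s × 1000 mL/L = 437.19 mL.
R = (PIP − Pplat)/V̇ = (28.0 − 19.5) / 0.7167 = 8.5/0.7167 = 11.86 cmH2O·s/L.
C = Vt/(Pplat − PEEP) = 437.19 / (19.5 − 10) = 437.19/9.5 = 46.02 mL/cmH2O.
τ = R × C = 11.86 × 0.04602 L/cmH2O = 0.5458 s.
Fraction remaining = e^(−Te/τ) = e^(−0.60/0.5458) = 0.3331.
Trapped volume = 437.19 × 0.3331 = 145.63 mL.

146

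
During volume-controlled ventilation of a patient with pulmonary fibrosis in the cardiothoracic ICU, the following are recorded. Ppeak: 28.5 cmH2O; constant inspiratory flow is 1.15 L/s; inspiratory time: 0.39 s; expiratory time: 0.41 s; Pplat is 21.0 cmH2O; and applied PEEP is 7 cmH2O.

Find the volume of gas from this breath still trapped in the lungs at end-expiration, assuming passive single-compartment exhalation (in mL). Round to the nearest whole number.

Vt = flow × Ti = 1.15 L/s × 0.39 s × 1000 mL/L = 448.5 mL.
R = (PIP − Pplat)/V̇ = (28.5 − 21.0) / 1.15 = 7.5/1.15 = 6.522 cmH2O·s/L.
C = Vt/(Pplat − PEEP) = 448.5 / (21.0 − 7) = 448.5/14.0 = 32.036 mL/cmH2O.
τ = R × C = 6.522 × 0.03204 L/cmH2O = 0.209 s.
Fraction remaining = e^(−Te/τ) = e^(−0.41/0.209) = 0.1406.
Trapped volume = 448.5 × 0.1406 = 63.059 mL.

63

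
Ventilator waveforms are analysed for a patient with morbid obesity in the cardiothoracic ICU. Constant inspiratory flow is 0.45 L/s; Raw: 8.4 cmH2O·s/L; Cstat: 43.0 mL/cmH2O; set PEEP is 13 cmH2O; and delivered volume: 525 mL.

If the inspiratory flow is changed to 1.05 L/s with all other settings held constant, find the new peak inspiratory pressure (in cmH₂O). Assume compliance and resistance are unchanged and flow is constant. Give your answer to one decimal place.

PIP = Vt/C + R·V̇ + PEEP (constant-flow equation of motion).
Only the resistive term changes: ΔPIP = R × ΔV̇ = 8.4 × (1.05 − 0.45) = 8.4 × 0.6 = 5.04 cmH2O.
Original PIP = 525/43.0 + 8.4×0.45 + 13 = 28.989 cmH2O; new PIP = 28.989 + (5.04) = 34.029 cmH2O.

34.0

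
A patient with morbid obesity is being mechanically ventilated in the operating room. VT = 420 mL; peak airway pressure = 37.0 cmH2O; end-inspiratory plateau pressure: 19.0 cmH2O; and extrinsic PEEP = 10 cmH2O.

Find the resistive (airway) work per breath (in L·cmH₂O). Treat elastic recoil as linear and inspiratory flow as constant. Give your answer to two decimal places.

With constant inspiratory flow the resistive pressure is constant at PIP − Pplat = 37.0 − 19.0 = 18.0 cmH2O, so resistive work = 18.0 × 0.420 = 7.56 L·cmH2O.

7.56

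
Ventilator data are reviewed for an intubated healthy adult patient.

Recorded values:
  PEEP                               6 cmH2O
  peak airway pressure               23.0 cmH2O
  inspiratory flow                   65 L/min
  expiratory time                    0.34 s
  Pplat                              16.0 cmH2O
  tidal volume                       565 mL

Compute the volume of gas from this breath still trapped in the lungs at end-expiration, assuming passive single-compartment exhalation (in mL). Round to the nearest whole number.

223

Flow: 65 L/min ÷ 60 = 1.0833 L/s.
R = (PIP − Pplat)/V̇ = (23.0 − 16.0) / 1.0833 = 7.0/1.0833 = 6.462 cmH2O·s/L.
C = Vt/(Pplat − PEEP) = 565.0 / (16.0 − 6) = 565.0/10.0 = 56.5 mL/cmH2O.
τ = R × C = 6.462 × 0.0565 L/cmH2O = 0.3651 s.
Fraction remaining = e^(−Te/τ) = e^(−0.34/0.3651) = 0.3941.
Trapped volume = 565.0 × 0.3941 = 222.67 mL.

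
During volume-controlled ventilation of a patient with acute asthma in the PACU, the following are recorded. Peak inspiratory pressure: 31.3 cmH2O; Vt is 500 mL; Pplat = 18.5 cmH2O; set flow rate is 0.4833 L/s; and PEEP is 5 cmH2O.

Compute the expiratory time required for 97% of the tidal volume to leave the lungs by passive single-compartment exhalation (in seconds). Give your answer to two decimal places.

3.44

R = (PIP − Pplat)/V̇ = (31.3 − 18.5) / 0.4833 = 12.8/0.4833 = 26.485 cmH2O·s/L.
C = Vt/(Pplat − PEEP) = 500.0 / (18.5 − 5) = 500.0/13.5 = 37.037 mL/cmH2O.
τ = R × C = 26.485 × 0.03704 L/cmH2O = 0.981 s.
t = −τ·ln(1 − 0.97) = −0.981·ln(0.03) = 3.44 s.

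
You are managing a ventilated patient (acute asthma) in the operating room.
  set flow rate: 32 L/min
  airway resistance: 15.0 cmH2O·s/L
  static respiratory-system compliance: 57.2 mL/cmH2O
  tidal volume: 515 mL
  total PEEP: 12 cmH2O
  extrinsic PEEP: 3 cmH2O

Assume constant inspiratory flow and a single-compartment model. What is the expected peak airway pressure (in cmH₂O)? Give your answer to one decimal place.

29.0

Flow: 32 L/min ÷ 60 = 0.5333 L/s.
Total PEEP = 12 cmH2O (set 3 + intrinsic 9); this is the baseline alveolar pressure.
Equation of motion (constant flow): PIP = Vt/C + R·V̇ + PEEP.
PIP = 515/57.2 + 15.0×0.5333 + 12 = 9.003 + 8.0 + 12 = 29.003 cmH2O.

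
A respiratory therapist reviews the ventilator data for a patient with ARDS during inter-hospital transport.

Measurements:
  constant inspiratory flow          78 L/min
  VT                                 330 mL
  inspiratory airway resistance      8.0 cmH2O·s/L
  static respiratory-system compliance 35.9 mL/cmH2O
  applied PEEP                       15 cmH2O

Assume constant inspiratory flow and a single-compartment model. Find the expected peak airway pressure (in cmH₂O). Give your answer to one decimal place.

34.6

Flow: 78 L/min ÷ 60 = 1.3 L/s.
Equation of motion (constant flow): PIP = Vt/C + R·V̇ + PEEP.
PIP = 330/35.9 + 8.0×1.3 + 15 = 9.192 + 10.4 + 15 = 34.592 cmH2O.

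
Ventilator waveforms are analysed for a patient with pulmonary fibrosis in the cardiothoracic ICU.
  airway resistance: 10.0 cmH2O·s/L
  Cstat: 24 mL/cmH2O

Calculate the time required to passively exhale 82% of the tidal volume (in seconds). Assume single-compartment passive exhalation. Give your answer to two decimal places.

0.41

τ = R × C = 10.0 × 24 mL/cmH2O = 10.0 × 0.024 L/cmH2O = 0.24 s.
Exhaled fraction f = 1 − e^(−t/τ) → t = −τ·ln(1 − f) = −0.24·ln(0.18) = 0.4116 s.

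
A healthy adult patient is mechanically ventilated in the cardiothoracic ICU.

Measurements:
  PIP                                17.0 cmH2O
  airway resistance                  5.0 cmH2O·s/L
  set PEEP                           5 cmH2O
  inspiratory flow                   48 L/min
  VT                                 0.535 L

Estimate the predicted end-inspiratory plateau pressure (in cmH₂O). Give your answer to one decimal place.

Flow: 48 L/min ÷ 60 = 0.8 L/s.
Pplat = PIP − Raw × flow = 17.0 − 5.0 × 0.8 = 17.0 − 4.0 = 13.0 cmH2O.

13.0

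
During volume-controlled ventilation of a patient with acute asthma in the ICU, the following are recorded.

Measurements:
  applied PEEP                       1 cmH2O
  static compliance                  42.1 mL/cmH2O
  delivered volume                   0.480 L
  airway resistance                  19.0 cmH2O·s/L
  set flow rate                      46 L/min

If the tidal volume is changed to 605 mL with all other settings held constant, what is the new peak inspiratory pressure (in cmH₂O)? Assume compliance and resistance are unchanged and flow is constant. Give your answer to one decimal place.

29.9

Flow: 46 L/min ÷ 60 = 0.7667 L/s.
PIP = Vt/C + R·V̇ + PEEP (constant-flow equation of motion).
Only the elastic term changes: ΔPIP = ΔVt / C = (605 − 480) / 42.1 = 2.969 cmH2O.
Original PIP = 480/42.1 + 19.0×0.7667 + 1 = 26.969 cmH2O; new PIP = 26.969 + (2.969) = 29.938 cmH2O.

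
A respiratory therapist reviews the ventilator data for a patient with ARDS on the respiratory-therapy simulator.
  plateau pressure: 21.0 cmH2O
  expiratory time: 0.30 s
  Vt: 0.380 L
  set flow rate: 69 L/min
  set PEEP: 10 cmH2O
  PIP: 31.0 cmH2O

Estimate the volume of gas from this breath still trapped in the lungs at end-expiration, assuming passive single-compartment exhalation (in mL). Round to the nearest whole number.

140

Flow: 69 L/min ÷ 60 = 1.15 L/s.
R = (PIP − Pplat)/V̇ = (31.0 − 21.0) / 1.15 = 10.0/1.15 = 8.696 cmH2O·s/L.
C = Vt/(Pplat − PEEP) = 380.0 / (21.0 − 10) = 380.0/11.0 = 34.545 mL/cmH2O.
τ = R × C = 8.696 × 0.03455 L/cmH2O = 0.3004 s.
Fraction remaining = e^(−Te/τ) = e^(−0.30/0.3004) = 0.3684.
Trapped volume = 380.0 × 0.3684 = 139.99 mL.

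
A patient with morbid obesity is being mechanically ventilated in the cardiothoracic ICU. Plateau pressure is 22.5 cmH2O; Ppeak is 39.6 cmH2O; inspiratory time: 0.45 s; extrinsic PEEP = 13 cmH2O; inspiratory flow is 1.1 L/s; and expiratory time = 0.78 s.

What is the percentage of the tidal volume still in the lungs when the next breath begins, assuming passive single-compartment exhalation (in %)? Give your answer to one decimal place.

Vt = flow × Ti = 1.1 L/s × 0.45 s × 1000 mL/L = 495.0 mL.
R = (PIP − Pplat)/V̇ = (39.6 − 22.5) / 1.1 = 17.1/1.1 = 15.545 cmH2O·s/L.
C = Vt/(Pplat − PEEP) = 495.0 / (22.5 − 13) = 495.0/9.5 = 52.105 mL/cmH2O.
τ = R × C = 15.545 × 0.05211 L/cmH2O = 0.81 s.
Fraction remaining at end-expiration = e^(−Te/τ) = e^(−0.78/0.81) = 0.3818 → 38.18%.

38.2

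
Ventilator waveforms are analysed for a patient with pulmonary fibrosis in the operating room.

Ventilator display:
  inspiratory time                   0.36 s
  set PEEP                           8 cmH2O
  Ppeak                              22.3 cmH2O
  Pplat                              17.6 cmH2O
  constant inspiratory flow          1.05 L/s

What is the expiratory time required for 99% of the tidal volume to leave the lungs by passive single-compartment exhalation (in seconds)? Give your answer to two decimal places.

0.81

Vt = flow × Ti = 1.05 L/s × 0.36 s × 1000 mL/L = 378.0 mL.
R = (PIP − Pplat)/V̇ = (22.3 − 17.6) / 1.05 = 4.7/1.05 = 4.476 cmH2O·s/L.
C = Vt/(Pplat − PEEP) = 378.0 / (17.6 − 8) = 378.0/9.6 = 39.375 mL/cmH2O.
τ = R × C = 4.476 × 0.03938 L/cmH2O = 0.1763 s.
t = −τ·ln(1 − 0.99) = −0.1763·ln(0.01) = 0.8119 s.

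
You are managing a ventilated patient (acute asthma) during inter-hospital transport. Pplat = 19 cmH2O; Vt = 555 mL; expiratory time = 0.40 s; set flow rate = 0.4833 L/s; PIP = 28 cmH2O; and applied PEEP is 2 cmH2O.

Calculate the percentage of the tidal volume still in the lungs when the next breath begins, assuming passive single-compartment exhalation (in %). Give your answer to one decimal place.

51.8

R = (PIP − Pplat)/V̇ = (28 − 19) / 0.4833 = 9.0/0.4833 = 18.622 cmH2O·s/L.
C = Vt/(Pplat − PEEP) = 555.0 / (19 − 2) = 555.0/17.0 = 32.647 mL/cmH2O.
τ = R × C = 18.622 × 0.03265 L/cmH2O = 0.608 s.
Fraction remaining at end-expiration = e^(−Te/τ) = e^(−0.40/0.608) = 0.5179 → 51.79%.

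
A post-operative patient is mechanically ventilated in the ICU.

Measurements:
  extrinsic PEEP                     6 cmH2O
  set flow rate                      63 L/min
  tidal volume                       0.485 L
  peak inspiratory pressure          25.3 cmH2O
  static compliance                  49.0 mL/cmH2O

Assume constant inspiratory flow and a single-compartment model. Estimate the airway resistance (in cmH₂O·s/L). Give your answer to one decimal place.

9.0

Flow: 63 L/min ÷ 60 = 1.05 L/s.
Equation of motion (constant flow): PIP = Vt/C + R·V̇ + PEEP.
R·V̇ = PIP − Vt/C − PEEP = 25.3 − 485/49.0 − 6 = 25.3 − 9.898 − 6 = 9.402 cmH2O.
R = 9.402 / 1.05 = 8.954 cmH2O·s/L.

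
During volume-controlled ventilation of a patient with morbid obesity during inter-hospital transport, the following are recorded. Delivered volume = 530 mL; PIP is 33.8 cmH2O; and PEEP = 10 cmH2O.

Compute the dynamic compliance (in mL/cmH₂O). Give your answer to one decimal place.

Dynamic compliance = Vt / (PIP − PEEP) = 530 / (33.8 − 10) = 530 / 23.8 = 22.269 mL/cmH2O.

22.3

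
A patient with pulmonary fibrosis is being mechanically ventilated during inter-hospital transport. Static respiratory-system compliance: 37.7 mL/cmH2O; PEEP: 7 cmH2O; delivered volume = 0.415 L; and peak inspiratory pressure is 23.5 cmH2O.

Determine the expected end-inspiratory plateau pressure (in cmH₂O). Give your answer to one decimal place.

18.0

Pplat = PEEP + Vt / Cstat = 7 + 415 / 37.7 = 7 + 11.008 = 18.008 cmH2O.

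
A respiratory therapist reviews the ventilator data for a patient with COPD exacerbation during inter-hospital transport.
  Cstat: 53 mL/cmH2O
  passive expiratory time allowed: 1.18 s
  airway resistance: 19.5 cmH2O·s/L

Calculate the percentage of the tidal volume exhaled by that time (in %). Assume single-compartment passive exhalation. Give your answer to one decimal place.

68.1

τ = R × C = 19.5 × 53 mL/cmH2O = 19.5 × 0.053 L/cmH2O = 1.034 s.
Passive exhalation: V(t)/V₀ = e^(−t/τ) = e^(−1.18/1.034) = 0.3194.
Fraction exhaled = 1 − 0.3194 = 0.6806 → 68.06%.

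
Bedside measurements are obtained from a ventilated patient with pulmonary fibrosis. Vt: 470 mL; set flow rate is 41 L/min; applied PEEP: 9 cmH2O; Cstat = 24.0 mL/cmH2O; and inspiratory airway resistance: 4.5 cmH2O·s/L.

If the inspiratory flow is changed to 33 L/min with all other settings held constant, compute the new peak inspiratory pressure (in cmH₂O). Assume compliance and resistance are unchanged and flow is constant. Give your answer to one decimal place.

Flow: 41 L/min ÷ 60 = 0.6833 L/s.
New flow: 33 L/min ÷ 60 = 0.55 L/s.
PIP = Vt/C + R·V̇ + PEEP (constant-flow equation of motion).
Only the resistive term changes: ΔPIP = R × ΔV̇ = 4.5 × (0.55 − 0.6833) = 4.5 × -0.1333 = -0.5999 cmH2O.
Original PIP = 470/24.0 + 4.5×0.6833 + 9 = 31.658 cmH2O; new PIP = 31.658 + (-0.5999) = 31.058 cmH2O.

31.1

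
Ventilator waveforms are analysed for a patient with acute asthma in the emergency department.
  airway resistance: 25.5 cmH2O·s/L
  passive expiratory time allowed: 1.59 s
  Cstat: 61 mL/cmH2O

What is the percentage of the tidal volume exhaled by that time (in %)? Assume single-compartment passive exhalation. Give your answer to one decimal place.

τ = R × C = 25.5 × 61 mL/cmH2O = 25.5 × 0.061 L/cmH2O = 1.556 s.
Passive exhalation: V(t)/V₀ = e^(−t/τ) = e^(−1.59/1.556) = 0.3599.
Fraction exhaled = 1 − 0.3599 = 0.6401 → 64.01%.

64.0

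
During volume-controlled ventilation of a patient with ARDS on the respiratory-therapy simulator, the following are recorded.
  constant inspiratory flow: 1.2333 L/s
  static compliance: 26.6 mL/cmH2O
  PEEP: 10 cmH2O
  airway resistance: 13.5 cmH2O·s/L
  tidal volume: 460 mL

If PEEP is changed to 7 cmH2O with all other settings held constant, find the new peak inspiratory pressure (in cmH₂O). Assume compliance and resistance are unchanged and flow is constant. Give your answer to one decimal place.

PIP = Vt/C + R·V̇ + PEEP (constant-flow equation of motion).
Only the baseline term changes: ΔPIP = ΔPEEP = 7 − 10 = -3.0 cmH2O.
Original PIP = 460/26.6 + 13.5×1.2333 + 10 = 43.943 cmH2O; new PIP = 43.943 + (-3.0) = 40.943 cmH2O.

40.9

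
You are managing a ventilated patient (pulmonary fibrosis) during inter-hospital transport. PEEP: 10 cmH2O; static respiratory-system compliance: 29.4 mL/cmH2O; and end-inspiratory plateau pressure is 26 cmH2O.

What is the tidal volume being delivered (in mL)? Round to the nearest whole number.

Vt = Cstat × (Pplat − PEEP) = 29.4 × (26 − 10) = 29.4 × 16.0 = 470.4 mL.

470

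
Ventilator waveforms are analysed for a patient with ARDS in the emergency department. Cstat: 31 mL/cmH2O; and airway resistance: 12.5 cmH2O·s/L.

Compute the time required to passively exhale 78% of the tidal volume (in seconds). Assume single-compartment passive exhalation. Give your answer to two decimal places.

0.59

τ = R × C = 12.5 × 31 mL/cmH2O = 12.5 × 0.031 L/cmH2O = 0.3875 s.
Exhaled fraction f = 1 − e^(−t/τ) → t = −τ·ln(1 − f) = −0.3875·ln(0.22) = 0.5867 s.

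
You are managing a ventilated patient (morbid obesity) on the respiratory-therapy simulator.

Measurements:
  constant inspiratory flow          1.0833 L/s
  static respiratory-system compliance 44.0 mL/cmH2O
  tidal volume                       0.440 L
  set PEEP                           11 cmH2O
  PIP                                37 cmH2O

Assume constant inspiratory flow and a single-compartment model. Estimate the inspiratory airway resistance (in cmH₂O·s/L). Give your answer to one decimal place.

Equation of motion (constant flow): PIP = Vt/C + R·V̇ + PEEP.
R·V̇ = PIP − Vt/C − PEEP = 37 − 440/44.0 − 11 = 37 − 10.0 − 11 = 16.0 cmH2O.
R = 16.0 / 1.0833 = 14.77 cmH2O·s/L.

14.8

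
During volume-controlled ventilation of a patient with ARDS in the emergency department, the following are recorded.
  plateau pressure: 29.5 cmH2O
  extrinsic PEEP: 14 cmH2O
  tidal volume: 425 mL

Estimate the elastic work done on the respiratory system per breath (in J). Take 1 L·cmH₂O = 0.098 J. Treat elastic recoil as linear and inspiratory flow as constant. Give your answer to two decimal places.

0.32

Elastic work ≈ ½ × (Pplat − PEEP) × Vt = 0.5 × (29.5 − 14) × 0.425 L = 0.5 × 15.5 × 0.425 = 3.294 L·cmH2O.
× 0.098 J/(L·cmH2O) → 0.3228 J.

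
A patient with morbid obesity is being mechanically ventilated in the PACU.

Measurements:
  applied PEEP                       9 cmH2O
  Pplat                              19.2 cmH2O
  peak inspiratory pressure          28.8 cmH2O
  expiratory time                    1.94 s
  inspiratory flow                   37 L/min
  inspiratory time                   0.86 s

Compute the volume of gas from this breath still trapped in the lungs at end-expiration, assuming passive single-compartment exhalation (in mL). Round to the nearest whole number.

Flow: 37 L/min ÷ 60 = 0.6167 L/s.
Vt = flow × Ti = 0.6167 L/s × 0.86 s × 1000 mL/L = 530.36 mL.
R = (PIP − Pplat)/V̇ = (28.8 − 19.2) / 0.6167 = 9.6/0.6167 = 15.567 cmH2O·s/L.
C = Vt/(Pplat − PEEP) = 530.36 / (19.2 − 9) = 530.36/10.2 = 51.996 mL/cmH2O.
τ = R × C = 15.567 × 0.052 L/cmH2O = 0.8095 s.
Fraction remaining = e^(−Te/τ) = e^(−1.94/0.8095) = 0.09103.
Trapped volume = 530.36 × 0.09103 = 48.279 mL.

48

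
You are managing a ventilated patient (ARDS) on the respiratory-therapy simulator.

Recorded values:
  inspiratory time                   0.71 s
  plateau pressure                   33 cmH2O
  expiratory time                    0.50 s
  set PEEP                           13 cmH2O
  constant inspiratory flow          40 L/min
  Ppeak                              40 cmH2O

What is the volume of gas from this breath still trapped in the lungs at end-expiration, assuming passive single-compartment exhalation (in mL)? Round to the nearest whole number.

Flow: 40 L/min ÷ 60 = 0.6667 L/s.
Vt = flow × Ti = 0.6667 L/s × 0.71 s × 1000 mL/L = 473.36 mL.
R = (PIP − Pplat)/V̇ = (40 − 33) / 0.6667 = 7.0/0.6667 = 10.499 cmH2O·s/L.
C = Vt/(Pplat − PEEP) = 473.36 / (33 − 13) = 473.36/20.0 = 23.668 mL/cmH2O.
τ = R × C = 10.499 × 0.02367 L/cmH2O = 0.2485 s.
Fraction remaining = e^(−Te/τ) = e^(−0.50/0.2485) = 0.1337.
Trapped volume = 473.36 × 0.1337 = 63.288 mL.

63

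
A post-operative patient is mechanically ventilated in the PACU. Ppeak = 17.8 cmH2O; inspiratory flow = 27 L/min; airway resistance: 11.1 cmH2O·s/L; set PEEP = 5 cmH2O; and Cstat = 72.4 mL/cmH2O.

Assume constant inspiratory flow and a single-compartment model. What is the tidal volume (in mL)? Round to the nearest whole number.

565

Flow: 27 L/min ÷ 60 = 0.45 L/s.
Equation of motion (constant flow): PIP = Vt/C + R·V̇ + PEEP.
Vt/C = PIP − R·V̇ − PEEP = 17.8 − 4.995 − 5 = 7.805 cmH2O.
Vt = C × 7.805 = 72.4 × 7.805 = 565.08 mL.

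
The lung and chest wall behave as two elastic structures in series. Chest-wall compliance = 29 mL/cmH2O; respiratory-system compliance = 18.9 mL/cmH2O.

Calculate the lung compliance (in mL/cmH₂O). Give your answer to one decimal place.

54.3

1/CL = 1/Crs − 1/Ccw.
1/CL = 1/18.9 − 1/29 = 0.01843.
CL = 54.259 mL/cmH2O.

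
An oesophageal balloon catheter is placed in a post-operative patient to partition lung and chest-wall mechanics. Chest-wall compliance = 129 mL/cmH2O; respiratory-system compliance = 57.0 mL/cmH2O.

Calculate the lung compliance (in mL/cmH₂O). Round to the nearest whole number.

102

1/CL = 1/Crs − 1/Ccw.
1/CL = 1/57.0 − 1/129 = 0.009792.
CL = 102.12 mL/cmH2O.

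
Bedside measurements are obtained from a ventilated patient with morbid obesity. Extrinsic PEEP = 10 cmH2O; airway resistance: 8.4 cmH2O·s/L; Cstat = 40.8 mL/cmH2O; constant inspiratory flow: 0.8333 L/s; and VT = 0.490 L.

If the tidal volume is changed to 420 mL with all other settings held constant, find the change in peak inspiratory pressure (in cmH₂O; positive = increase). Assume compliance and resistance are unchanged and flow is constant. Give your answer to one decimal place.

PIP = Vt/C + R·V̇ + PEEP (constant-flow equation of motion).
Only the elastic term changes: ΔPIP = ΔVt / C = (420 − 490) / 40.8 = -1.716 cmH2O.

-1.7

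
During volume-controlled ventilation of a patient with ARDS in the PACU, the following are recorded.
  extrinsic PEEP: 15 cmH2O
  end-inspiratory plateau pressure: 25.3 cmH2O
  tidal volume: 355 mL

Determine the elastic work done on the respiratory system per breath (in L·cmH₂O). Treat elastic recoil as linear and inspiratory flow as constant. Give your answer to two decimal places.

1.83

Elastic work ≈ ½ × (Pplat − PEEP) × Vt = 0.5 × (25.3 − 15) × 0.355 L = 0.5 × 10.3 × 0.355 = 1.828 L·cmH2O.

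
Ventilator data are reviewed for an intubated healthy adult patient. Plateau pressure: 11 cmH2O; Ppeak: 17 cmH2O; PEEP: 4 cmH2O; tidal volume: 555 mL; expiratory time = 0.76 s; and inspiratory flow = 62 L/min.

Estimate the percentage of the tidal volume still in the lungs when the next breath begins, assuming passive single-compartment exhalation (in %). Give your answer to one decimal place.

Flow: 62 L/min ÷ 60 = 1.0333 L/s.
R = (PIP − Pplat)/V̇ = (17 − 11) / 1.0333 = 6.0/1.0333 = 5.807 cmH2O·s/L.
C = Vt/(Pplat − PEEP) = 555.0 / (11 − 4) = 555.0/7.0 = 79.286 mL/cmH2O.
τ = R × C = 5.807 × 0.07929 L/cmH2O = 0.4604 s.
Fraction remaining at end-expiration = e^(−Te/τ) = e^(−0.76/0.4604) = 0.1919 → 19.19%.

19.2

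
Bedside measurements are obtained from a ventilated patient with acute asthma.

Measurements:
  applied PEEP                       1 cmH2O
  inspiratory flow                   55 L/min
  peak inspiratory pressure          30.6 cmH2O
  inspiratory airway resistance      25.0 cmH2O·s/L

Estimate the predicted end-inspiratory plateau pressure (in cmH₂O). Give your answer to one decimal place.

7.7

Flow: 55 L/min ÷ 60 = 0.9167 L/s.
Pplat = PIP − Raw × flow = 30.6 − 25.0 × 0.9167 = 30.6 − 22.918 = 7.682 cmH2O.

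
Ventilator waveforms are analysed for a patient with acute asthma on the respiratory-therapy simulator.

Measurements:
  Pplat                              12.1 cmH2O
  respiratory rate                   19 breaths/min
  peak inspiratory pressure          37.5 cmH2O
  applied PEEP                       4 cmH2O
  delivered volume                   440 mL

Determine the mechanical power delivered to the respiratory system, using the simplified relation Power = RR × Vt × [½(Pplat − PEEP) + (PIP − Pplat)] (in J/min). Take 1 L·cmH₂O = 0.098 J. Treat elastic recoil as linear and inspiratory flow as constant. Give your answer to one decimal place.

24.1

Per-breath work = Vt × [½(Pplat−PEEP) + (PIP−Pplat)] = 0.440 × [0.5×8.1 + 25.4] = 0.440 × 29.45 = 12.958 L·cmH2O.
Power = 19 × 12.958 = 246.2 L·cmH2O/min.
× 0.098 J/(L·cmH2O) → 24.128 J/min.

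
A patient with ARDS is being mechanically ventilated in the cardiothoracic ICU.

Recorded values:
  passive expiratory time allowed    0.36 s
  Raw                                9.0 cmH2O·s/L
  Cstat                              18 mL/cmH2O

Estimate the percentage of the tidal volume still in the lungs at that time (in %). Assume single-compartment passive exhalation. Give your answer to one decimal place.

τ = R × C = 9.0 × 18 mL/cmH2O = 9.0 × 0.018 L/cmH2O = 0.162 s.
Passive exhalation: V(t)/V₀ = e^(−t/τ) = e^(−0.36/0.162) = 0.1084.
Fraction remaining = 0.1084 → 10.84%.

10.8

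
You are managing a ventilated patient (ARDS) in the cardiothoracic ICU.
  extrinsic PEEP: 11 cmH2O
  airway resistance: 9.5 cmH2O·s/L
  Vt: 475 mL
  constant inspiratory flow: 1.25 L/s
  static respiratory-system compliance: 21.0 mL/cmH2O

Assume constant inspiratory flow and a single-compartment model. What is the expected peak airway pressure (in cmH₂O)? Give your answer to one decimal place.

45.5

Equation of motion (constant flow): PIP = Vt/C + R·V̇ + PEEP.
PIP = 475/21.0 + 9.5×1.25 + 11 = 22.619 + 11.875 + 11 = 45.494 cmH2O.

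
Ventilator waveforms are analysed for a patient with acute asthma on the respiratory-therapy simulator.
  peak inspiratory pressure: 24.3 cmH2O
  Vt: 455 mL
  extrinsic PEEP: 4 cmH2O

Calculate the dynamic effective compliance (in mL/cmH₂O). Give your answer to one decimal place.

Dynamic compliance = Vt / (PIP − PEEP) = 455 / (24.3 − 4) = 455 / 20.3 = 22.414 mL/cmH2O.

22.4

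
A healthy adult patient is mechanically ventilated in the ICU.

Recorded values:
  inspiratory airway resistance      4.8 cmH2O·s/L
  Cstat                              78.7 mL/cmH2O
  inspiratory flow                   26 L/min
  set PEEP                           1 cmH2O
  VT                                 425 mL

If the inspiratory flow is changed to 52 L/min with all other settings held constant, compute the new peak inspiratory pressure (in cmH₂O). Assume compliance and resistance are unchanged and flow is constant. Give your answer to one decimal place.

Flow: 26 L/min ÷ 60 = 0.4333 L/s.
New flow: 52 L/min ÷ 60 = 0.8667 L/s.
PIP = Vt/C + R·V̇ + PEEP (constant-flow equation of motion).
Only the resistive term changes: ΔPIP = R × ΔV̇ = 4.8 × (0.8667 − 0.4333) = 4.8 × 0.4334 = 2.08 cmH2O.
Original PIP = 425/78.7 + 4.8×0.4333 + 1 = 8.48 cmH2O; new PIP = 8.48 + (2.08) = 10.56 cmH2O.

10.6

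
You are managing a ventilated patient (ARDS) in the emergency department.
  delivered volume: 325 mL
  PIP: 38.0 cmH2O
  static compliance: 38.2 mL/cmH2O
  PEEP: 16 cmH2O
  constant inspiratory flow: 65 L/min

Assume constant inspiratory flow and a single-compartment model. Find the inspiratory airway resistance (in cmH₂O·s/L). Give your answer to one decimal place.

Flow: 65 L/min ÷ 60 = 1.0833 L/s.
Equation of motion (constant flow): PIP = Vt/C + R·V̇ + PEEP.
R·V̇ = PIP − Vt/C − PEEP = 38.0 − 325/38.2 − 16 = 38.0 − 8.508 − 16 = 13.492 cmH2O.
R = 13.492 / 1.0833 = 12.455 cmH2O·s/L.

12.5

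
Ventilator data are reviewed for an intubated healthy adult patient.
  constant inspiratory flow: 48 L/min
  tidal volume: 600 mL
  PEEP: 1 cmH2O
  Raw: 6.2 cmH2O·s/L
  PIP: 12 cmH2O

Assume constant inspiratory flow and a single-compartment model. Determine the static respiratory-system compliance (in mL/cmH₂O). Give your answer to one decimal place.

Flow: 48 L/min ÷ 60 = 0.8 L/s.
Equation of motion (constant flow): PIP = Vt/C + R·V̇ + PEEP.
Vt/C = PIP − R·V̇ − PEEP = 12 − 6.2×0.8 − 1 = 12 − 4.96 − 1 = 6.04 cmH2O.
C = Vt / 6.04 = 600 / 6.04 = 99.338 mL/cmH2O.

99.3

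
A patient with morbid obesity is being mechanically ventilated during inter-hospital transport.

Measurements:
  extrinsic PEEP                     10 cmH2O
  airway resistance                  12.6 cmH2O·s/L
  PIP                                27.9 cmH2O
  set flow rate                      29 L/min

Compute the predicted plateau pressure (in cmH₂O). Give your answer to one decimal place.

Flow: 29 L/min ÷ 60 = 0.4833 L/s.
Pplat = PIP − Raw × flow = 27.9 − 12.6 × 0.4833 = 27.9 − 6.09 = 21.81 cmH2O.

21.8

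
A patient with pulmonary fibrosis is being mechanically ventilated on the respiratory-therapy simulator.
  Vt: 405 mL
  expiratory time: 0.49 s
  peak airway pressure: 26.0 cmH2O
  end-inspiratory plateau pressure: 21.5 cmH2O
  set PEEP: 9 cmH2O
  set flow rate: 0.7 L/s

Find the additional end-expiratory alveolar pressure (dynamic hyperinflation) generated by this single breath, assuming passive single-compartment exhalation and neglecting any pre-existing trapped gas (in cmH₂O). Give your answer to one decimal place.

R = (PIP − Pplat)/V̇ = (26.0 − 21.5) / 0.7 = 4.5/0.7 = 6.429 cmH2O·s/L.
C = Vt/(Pplat − PEEP) = 405.0 / (21.5 − 9) = 405.0/12.5 = 32.4 mL/cmH2O.
τ = R × C = 6.429 × 0.0324 L/cmH2O = 0.2083 s.
Fraction remaining = e^(−Te/τ) = e^(−0.49/0.2083) = 0.09514; trapped volume = 405.0 × 0.09514 = 38.532 mL.
Additional alveolar pressure from trapping ≈ V_trapped / C = 38.532 / 32.4 = 1.189 cmH2O.

1.2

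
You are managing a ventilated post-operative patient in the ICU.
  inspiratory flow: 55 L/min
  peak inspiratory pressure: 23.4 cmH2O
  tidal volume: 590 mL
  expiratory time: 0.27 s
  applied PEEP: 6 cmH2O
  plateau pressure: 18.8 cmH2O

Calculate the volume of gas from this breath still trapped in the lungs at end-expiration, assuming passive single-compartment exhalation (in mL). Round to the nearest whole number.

Flow: 55 L/min ÷ 60 = 0.9167 L/s.
R = (PIP − Pplat)/V̇ = (23.4 − 18.8) / 0.9167 = 4.6/0.9167 = 5.018 cmH2O·s/L.
C = Vt/(Pplat − PEEP) = 590.0 / (18.8 − 6) = 590.0/12.8 = 46.094 mL/cmH2O.
τ = R × C = 5.018 × 0.04609 L/cmH2O = 0.2313 s.
Fraction remaining = e^(−Te/τ) = e^(−0.27/0.2313) = 0.3112.
Trapped volume = 590.0 × 0.3112 = 183.61 mL.

184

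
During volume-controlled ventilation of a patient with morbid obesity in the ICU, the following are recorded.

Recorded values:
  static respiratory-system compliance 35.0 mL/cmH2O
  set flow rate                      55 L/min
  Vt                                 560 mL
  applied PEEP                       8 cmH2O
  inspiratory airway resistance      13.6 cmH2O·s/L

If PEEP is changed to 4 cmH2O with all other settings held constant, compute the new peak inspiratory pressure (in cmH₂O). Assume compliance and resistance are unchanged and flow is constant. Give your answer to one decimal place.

Flow: 55 L/min ÷ 60 = 0.9167 L/s.
PIP = Vt/C + R·V̇ + PEEP (constant-flow equation of motion).
Only the baseline term changes: ΔPIP = ΔPEEP = 4 − 8 = -4.0 cmH2O.
Original PIP = 560/35.0 + 13.6×0.9167 + 8 = 36.467 cmH2O; new PIP = 36.467 + (-4.0) = 32.467 cmH2O.

32.5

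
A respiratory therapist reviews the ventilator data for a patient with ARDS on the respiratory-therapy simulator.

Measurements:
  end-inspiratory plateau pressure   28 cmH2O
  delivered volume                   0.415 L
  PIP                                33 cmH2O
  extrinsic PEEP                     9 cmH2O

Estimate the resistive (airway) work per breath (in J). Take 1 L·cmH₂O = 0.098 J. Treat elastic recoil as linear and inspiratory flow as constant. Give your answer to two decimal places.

0.20

With constant inspiratory flow the resistive pressure is constant at PIP − Pplat = 33 − 28 = 5.0 cmH2O, so resistive work = 5.0 × 0.415 = 2.075 L·cmH2O.
× 0.098 J/(L·cmH2O) → 0.2034 J.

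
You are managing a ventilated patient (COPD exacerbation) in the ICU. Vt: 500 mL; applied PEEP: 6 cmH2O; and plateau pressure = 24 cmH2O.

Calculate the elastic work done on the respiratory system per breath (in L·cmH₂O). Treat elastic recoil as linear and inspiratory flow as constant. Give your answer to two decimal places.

Elastic work ≈ ½ × (Pplat − PEEP) × Vt = 0.5 × (24 − 6) × 0.500 L = 0.5 × 18.0 × 0.500 = 4.5 L·cmH2O.

4.50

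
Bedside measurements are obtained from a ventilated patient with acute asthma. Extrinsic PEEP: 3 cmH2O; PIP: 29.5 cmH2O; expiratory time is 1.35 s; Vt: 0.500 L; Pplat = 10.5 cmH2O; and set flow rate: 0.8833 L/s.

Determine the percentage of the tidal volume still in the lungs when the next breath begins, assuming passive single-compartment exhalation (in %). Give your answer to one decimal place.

R = (PIP − Pplat)/V̇ = (29.5 − 10.5) / 0.8833 = 19.0/0.8833 = 21.51 cmH2O·s/L.
C = Vt/(Pplat − PEEP) = 500.0 / (10.5 − 3) = 500.0/7.5 = 66.667 mL/cmH2O.
τ = R × C = 21.51 × 0.06667 L/cmH2O = 1.434 s.
Fraction remaining at end-expiration = e^(−Te/τ) = e^(−1.35/1.434) = 0.3901 → 39.01%.

39.0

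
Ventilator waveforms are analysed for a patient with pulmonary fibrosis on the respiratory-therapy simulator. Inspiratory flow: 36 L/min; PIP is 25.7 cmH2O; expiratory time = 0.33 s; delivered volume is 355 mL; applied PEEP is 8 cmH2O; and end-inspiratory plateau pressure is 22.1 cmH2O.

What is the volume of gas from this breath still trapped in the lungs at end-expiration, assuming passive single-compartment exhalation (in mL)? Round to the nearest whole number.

Flow: 36 L/min ÷ 60 = 0.6 L/s.
R = (PIP − Pplat)/V̇ = (25.7 − 22.1) / 0.6 = 3.6/0.6 = 6.0 cmH2O·s/L.
C = Vt/(Pplat − PEEP) = 355.0 / (22.1 − 8) = 355.0/14.1 = 25.177 mL/cmH2O.
τ = R × C = 6.0 × 0.02518 L/cmH2O = 0.1511 s.
Fraction remaining = e^(−Te/τ) = e^(−0.33/0.1511) = 0.1126.
Trapped volume = 355.0 × 0.1126 = 39.973 mL.

40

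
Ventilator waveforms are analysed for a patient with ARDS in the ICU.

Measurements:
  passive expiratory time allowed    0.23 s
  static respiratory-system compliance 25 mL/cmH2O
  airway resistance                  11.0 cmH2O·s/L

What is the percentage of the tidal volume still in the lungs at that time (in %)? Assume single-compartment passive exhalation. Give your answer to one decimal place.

τ = R × C = 11.0 × 25 mL/cmH2O = 11.0 × 0.025 L/cmH2O = 0.275 s.
Passive exhalation: V(t)/V₀ = e^(−t/τ) = e^(−0.23/0.275) = 0.4333.
Fraction remaining = 0.4333 → 43.33%.

43.3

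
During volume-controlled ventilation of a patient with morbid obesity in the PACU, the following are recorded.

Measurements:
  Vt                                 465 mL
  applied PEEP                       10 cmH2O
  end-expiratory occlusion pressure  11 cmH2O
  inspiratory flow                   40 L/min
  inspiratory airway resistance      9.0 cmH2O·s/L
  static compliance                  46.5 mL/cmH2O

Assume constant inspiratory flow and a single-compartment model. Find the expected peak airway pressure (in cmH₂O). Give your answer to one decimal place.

Flow: 40 L/min ÷ 60 = 0.6667 L/s.
Total PEEP = 11 cmH2O (set 10 + intrinsic 1); this is the baseline alveolar pressure.
Equation of motion (constant flow): PIP = Vt/C + R·V̇ + PEEP.
PIP = 465/46.5 + 9.0×0.6667 + 11 = 10.0 + 6.0 + 11 = 27.0 cmH2O.

27.0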